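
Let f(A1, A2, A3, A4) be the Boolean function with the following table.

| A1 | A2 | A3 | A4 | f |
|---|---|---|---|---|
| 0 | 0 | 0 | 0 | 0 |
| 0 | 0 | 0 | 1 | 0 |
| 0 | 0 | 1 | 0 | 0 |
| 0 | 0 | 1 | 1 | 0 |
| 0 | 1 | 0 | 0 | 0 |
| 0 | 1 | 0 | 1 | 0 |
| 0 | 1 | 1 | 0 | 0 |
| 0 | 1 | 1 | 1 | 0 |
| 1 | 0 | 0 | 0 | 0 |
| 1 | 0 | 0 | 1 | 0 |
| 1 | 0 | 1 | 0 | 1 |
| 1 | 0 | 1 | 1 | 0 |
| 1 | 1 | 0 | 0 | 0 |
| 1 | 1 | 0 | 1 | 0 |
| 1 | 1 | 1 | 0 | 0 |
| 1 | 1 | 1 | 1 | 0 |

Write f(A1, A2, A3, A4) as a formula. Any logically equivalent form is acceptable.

Only row (1,0,1,0) gives 1. That row's minterm A1·¬A2·A3·¬A4 is f directly.

f(A1, A2, A3, A4) = ((A1 ∧ ¬A2) ∧ A3) ∧ ¬A4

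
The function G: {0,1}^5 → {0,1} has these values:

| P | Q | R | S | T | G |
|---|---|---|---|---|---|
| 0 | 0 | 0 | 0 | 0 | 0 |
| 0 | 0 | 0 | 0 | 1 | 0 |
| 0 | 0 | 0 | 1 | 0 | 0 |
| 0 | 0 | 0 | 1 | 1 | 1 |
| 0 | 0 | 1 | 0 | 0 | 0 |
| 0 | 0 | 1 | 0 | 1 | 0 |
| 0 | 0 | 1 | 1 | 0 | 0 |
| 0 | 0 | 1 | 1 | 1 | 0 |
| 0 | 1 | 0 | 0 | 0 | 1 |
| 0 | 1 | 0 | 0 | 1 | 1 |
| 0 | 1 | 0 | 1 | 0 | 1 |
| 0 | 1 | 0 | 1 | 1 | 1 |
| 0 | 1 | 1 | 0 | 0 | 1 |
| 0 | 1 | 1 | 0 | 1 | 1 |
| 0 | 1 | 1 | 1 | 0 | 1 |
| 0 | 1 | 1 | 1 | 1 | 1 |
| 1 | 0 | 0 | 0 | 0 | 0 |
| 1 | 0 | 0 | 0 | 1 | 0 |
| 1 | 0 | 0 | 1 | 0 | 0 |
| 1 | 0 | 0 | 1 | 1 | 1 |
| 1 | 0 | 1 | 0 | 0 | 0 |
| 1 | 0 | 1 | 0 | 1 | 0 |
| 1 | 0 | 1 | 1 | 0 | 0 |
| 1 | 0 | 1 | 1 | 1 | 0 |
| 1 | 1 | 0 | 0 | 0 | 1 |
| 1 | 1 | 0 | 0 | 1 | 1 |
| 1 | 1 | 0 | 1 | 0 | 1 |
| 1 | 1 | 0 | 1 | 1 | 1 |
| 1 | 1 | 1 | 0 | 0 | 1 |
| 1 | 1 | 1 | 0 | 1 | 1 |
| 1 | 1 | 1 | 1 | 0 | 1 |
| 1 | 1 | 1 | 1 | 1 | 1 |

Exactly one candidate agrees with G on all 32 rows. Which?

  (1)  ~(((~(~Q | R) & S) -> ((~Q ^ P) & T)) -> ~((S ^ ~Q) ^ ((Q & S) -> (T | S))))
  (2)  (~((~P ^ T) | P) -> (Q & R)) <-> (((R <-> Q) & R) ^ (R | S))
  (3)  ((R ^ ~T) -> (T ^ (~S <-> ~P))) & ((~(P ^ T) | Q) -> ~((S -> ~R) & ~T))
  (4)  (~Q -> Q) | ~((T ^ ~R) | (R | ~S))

4

(1): at (0,0,0,1,0) it gives 1, but G = 0 — eliminated.
(2): at (0,0,0,0,1) it gives 1, but G = 0 — eliminated.
(3): at (0,0,0,0,1) it gives 1, but G = 0 — eliminated.
Only (4) survives; checking it on all 32 rows confirms it matches G.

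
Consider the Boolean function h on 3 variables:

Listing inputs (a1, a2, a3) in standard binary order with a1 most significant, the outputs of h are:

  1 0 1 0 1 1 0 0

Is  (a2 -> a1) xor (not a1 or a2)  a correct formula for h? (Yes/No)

Evaluate (a2 -> a1) xor (not a1 or a2) on each row and compare to h:
  a1=0, a2=0, a3=0: formula gives 0, but h = 1 ✗
A single disagreement suffices: at (0,0,0) they differ, so the formula does not compute h.

No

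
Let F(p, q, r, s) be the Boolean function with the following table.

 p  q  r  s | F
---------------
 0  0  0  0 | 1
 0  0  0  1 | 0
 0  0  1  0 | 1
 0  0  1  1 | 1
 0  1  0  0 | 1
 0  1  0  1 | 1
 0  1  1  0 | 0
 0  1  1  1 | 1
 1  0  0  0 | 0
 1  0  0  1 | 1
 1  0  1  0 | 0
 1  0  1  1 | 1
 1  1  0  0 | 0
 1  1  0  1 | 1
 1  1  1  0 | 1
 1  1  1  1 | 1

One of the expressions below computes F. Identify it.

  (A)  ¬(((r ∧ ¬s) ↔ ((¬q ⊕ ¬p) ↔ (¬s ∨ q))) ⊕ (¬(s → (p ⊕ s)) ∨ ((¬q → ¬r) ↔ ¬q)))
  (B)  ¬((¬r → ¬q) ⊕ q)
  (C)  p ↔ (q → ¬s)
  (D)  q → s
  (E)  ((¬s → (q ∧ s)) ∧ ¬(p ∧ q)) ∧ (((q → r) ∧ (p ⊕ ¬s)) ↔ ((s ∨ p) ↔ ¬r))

(B): at (0,0,0,0) it gives 0, but F = 1 — eliminated.
(C): at (0,0,0,0) it gives 0, but F = 1 — eliminated.
(D): at (0,0,0,1) it gives 1, but F = 0 — eliminated.
(E): at (0,0,0,0) it gives 0, but F = 1 — eliminated.
Only (A) survives; checking it on all 16 rows confirms it matches F.

A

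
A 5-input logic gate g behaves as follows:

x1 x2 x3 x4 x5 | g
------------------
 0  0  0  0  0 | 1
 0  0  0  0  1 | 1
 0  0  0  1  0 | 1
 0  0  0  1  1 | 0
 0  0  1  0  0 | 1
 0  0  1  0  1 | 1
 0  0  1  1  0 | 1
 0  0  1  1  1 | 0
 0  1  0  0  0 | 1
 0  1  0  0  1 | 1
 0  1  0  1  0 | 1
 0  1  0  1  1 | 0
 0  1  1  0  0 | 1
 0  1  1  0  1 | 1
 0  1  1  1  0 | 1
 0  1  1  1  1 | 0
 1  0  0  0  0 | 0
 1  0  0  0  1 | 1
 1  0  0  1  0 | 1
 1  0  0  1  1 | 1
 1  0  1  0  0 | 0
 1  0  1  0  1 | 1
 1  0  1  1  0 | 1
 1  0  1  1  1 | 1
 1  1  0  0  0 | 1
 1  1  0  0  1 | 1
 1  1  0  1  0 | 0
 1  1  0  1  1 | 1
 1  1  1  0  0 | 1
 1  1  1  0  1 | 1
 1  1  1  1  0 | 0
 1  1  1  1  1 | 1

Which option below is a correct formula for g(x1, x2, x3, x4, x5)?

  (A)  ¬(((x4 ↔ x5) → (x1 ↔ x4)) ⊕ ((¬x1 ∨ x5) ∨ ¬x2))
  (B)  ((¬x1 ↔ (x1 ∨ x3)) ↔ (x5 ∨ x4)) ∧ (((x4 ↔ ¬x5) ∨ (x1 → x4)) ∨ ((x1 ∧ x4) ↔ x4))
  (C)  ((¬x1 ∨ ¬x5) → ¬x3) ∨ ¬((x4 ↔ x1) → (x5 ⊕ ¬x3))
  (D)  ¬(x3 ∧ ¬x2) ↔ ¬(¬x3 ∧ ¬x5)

A

(B) fails at (0,0,0,0,1): the formula yields 0, g is 1.
(C) fails at (0,0,0,1,1): the formula yields 1, g is 0.
(D) fails at (0,0,0,0,0): the formula yields 0, g is 1.
Only (A) survives; checking it on all 32 rows confirms it matches g.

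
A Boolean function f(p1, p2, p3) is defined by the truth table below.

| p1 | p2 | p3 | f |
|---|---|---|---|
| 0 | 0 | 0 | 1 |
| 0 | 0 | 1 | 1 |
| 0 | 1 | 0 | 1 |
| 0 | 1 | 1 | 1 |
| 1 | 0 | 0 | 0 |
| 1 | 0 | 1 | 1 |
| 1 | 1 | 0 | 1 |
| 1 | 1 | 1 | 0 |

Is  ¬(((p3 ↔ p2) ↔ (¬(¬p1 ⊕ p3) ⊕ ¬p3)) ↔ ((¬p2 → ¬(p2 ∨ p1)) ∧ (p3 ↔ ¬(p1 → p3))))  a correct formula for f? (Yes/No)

Check the formula against f row by row:
  p1=0, p2=0, p3=0: formula gives 0, but f = 1 ✗
A single disagreement suffices: at (0,0,0) they differ, so the formula does not compute f.

No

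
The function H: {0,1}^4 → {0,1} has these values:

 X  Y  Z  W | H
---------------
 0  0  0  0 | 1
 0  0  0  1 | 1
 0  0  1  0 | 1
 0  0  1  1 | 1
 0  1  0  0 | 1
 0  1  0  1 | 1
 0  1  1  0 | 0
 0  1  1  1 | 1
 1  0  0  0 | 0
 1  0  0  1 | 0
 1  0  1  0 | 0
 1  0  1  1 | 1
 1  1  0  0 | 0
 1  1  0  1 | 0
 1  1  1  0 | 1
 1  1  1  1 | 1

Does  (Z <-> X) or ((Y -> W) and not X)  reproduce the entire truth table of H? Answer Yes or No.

Evaluate (Z <-> X) or ((Y -> W) and not X) on each row and compare to H:
  X=0, Y=0, Z=0, W=0: formula gives 1, H = 1 ✓
  X=0, Y=0, Z=0, W=1: formula gives 1, H = 1 ✓
  X=0, Y=0, Z=1, W=0: formula gives 1, H = 1 ✓
  X=0, Y=0, Z=1, W=1: formula gives 1, H = 1 ✓
  …
  X=1, Y=0, Z=1, W=0: formula gives 1, but H = 0 ✗
Row (1,0,1,0) is a counterexample, so the formula is not equivalent to H.

No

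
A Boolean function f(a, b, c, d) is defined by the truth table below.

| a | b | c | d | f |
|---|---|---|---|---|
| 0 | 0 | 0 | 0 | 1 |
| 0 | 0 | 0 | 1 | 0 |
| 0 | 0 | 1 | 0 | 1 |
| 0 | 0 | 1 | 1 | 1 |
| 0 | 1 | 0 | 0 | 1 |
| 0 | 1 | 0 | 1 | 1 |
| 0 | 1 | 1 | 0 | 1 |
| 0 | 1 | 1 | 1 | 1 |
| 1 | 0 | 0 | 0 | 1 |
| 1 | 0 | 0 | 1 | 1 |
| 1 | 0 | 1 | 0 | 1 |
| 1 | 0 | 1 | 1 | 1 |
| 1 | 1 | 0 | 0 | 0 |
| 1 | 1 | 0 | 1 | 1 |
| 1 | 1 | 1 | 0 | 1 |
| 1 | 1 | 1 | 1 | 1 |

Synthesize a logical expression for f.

f(a, b, c, d) = not ((((not a and not b) and not c) and d) or (((a and b) and not c) and not d))

The 0-rows are (0,0,0,1), (1,1,0,0). Take each as a conjunction (¬a·¬b·¬c·d, a·b·¬c·¬d), form their disjunction, and complement — that gives a formula that is 1 everywhere f is.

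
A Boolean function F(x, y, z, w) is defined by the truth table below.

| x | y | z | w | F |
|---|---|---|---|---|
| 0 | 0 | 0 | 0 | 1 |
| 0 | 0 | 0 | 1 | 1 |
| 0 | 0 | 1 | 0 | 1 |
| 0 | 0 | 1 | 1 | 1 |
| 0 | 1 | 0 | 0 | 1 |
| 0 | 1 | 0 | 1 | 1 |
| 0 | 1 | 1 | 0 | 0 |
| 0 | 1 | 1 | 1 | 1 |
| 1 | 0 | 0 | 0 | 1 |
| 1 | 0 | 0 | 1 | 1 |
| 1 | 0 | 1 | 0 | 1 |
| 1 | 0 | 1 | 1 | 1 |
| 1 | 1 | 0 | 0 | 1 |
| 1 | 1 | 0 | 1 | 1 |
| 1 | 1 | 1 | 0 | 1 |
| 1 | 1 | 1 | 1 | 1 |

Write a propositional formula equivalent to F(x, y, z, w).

F is 0 on exactly one input, (0,1,1,0), whose minterm is ¬x·y·z·¬w. So F is the negation of that single conjunction.

F(x, y, z, w) = ~(((~x & y) & z) & ~w)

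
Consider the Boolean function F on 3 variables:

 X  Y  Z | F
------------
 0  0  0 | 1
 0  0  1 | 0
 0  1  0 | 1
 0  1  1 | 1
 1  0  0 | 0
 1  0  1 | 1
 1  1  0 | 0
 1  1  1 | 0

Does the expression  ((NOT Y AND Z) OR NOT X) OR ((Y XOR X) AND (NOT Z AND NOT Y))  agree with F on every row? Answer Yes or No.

No

Check the formula against F row by row:
  X=0, Y=0, Z=0: formula gives 1, F = 1 ✓
  X=0, Y=0, Z=1: formula gives 1, but F = 0 ✗
Row (0,0,1) is a counterexample, so the formula is not equivalent to F.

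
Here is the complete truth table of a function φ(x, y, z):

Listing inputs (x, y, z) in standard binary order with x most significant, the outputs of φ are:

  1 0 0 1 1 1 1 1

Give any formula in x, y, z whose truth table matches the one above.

φ is 0 on only 2 rows — (0,0,1), (0,1,0). Writing each as a minterm (¬x·¬y·z, ¬x·y·¬z) and OR-ing them characterizes exactly where φ=0, so φ is the negation of that disjunction.

φ(x, y, z) = NOT (((NOT x AND NOT y) AND z) OR ((NOT x AND y) AND NOT z))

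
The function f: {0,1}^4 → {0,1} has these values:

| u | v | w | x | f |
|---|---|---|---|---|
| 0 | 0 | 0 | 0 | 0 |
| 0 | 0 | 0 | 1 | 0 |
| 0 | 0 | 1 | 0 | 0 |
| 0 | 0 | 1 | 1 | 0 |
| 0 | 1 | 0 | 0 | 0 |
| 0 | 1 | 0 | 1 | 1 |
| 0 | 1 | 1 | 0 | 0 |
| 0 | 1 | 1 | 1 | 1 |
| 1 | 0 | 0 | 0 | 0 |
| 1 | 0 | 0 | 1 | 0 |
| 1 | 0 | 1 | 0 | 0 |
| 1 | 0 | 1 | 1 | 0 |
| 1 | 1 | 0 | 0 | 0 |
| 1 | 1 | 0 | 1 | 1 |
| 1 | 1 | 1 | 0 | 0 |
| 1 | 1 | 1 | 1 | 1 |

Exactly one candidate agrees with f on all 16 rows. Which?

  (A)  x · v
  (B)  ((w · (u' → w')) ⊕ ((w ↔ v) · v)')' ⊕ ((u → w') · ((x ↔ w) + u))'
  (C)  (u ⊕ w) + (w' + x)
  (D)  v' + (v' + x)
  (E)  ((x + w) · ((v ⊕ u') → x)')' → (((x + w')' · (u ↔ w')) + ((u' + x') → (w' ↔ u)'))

A

(B) disagrees with f on (0,0,0,1) (formula → 1, table → 0); rule it out.
(C) disagrees with f on (0,0,0,0) (formula → 1, table → 0); rule it out.
(D) disagrees with f on (0,0,0,0) (formula → 1, table → 0); rule it out.
(E) disagrees with f on (0,0,0,0) (formula → 1, table → 0); rule it out.
That leaves (A). Evaluating it on every row reproduces the table of f exactly.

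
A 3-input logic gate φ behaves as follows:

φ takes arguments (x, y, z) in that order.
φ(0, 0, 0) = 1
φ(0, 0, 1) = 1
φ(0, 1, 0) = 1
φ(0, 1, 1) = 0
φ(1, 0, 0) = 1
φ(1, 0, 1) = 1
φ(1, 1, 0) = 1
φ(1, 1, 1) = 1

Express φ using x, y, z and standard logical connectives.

φ is 0 on exactly one input, (0,1,1), whose minterm is ¬x·y·z. So φ is the negation of that single conjunction.

φ(x, y, z) = not ((not x and y) and z)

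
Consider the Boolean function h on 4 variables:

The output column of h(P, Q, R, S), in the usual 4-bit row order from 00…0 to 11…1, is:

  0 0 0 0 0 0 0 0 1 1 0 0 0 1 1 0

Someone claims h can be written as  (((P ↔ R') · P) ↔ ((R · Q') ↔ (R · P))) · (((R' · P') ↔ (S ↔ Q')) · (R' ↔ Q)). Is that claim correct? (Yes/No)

Test each input against both h and the formula:
  P=0, Q=0, R=0, S=0: formula gives 0, h = 0 ✓
  P=0, Q=0, R=0, S=1: formula gives 0, h = 0 ✓
  P=0, Q=0, R=1, S=0: formula gives 1, but h = 0 ✗
A single disagreement suffices: at (0,0,1,0) they differ, so the formula does not compute h.

No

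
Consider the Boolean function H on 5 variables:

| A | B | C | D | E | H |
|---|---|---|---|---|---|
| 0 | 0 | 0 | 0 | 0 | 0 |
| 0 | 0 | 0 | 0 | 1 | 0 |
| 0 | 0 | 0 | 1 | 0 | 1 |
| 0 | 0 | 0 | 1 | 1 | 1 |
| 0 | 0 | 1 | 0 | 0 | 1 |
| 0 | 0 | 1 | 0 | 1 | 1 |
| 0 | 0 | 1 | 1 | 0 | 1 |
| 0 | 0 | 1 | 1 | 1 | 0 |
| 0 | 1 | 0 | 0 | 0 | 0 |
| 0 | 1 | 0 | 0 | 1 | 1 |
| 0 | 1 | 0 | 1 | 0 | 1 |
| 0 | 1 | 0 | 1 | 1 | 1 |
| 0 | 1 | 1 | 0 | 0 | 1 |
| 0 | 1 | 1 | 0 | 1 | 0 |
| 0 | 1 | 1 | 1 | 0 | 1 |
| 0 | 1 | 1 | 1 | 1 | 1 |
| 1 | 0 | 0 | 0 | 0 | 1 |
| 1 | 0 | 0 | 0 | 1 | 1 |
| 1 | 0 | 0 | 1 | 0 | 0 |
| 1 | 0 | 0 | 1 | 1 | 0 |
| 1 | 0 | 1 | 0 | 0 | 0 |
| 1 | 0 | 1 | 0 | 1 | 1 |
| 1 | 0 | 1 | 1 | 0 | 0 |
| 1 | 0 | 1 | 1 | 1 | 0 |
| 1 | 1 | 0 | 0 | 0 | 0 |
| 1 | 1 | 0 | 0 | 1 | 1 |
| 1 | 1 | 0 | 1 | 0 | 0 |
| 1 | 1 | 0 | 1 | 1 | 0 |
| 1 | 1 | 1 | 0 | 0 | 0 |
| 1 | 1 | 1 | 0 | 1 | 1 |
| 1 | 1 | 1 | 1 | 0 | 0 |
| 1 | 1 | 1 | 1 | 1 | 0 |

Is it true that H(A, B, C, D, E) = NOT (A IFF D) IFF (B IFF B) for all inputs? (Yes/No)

No

Evaluate NOT (A IFF D) IFF (B IFF B) on each row and compare to H:
  A=0, B=0, C=0, D=0, E=0: formula gives 0, H = 0 ✓
  A=0, B=0, C=0, D=0, E=1: formula gives 0, H = 0 ✓
  A=0, B=0, C=0, D=1, E=0: formula gives 1, H = 1 ✓
  A=0, B=0, C=0, D=1, E=1: formula gives 1, H = 1 ✓
  A=0, B=0, C=1, D=0, E=0: formula gives 0, but H = 1 ✗
Since they disagree at (0,0,1,0,0), the expression is not a correct formula for H.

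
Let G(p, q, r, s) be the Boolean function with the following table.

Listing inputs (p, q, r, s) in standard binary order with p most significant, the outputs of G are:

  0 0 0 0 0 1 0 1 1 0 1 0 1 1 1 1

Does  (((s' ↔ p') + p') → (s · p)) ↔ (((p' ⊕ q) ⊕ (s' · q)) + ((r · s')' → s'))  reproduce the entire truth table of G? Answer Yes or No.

Evaluate (((s' ↔ p') + p') → (s · p)) ↔ (((p' ⊕ q) ⊕ (s' · q)) + ((r · s')' → s')) on each row and compare to G:
  p=0, q=0, r=0, s=0: formula gives 0, G = 0 ✓
  p=0, q=0, r=0, s=1: formula gives 0, G = 0 ✓
  p=0, q=0, r=1, s=0: formula gives 0, G = 0 ✓
  p=0, q=0, r=1, s=1: formula gives 0, G = 0 ✓
  … (the remaining 12 rows also agree.)
No disagreement on any input; they are logically equivalent.

Yes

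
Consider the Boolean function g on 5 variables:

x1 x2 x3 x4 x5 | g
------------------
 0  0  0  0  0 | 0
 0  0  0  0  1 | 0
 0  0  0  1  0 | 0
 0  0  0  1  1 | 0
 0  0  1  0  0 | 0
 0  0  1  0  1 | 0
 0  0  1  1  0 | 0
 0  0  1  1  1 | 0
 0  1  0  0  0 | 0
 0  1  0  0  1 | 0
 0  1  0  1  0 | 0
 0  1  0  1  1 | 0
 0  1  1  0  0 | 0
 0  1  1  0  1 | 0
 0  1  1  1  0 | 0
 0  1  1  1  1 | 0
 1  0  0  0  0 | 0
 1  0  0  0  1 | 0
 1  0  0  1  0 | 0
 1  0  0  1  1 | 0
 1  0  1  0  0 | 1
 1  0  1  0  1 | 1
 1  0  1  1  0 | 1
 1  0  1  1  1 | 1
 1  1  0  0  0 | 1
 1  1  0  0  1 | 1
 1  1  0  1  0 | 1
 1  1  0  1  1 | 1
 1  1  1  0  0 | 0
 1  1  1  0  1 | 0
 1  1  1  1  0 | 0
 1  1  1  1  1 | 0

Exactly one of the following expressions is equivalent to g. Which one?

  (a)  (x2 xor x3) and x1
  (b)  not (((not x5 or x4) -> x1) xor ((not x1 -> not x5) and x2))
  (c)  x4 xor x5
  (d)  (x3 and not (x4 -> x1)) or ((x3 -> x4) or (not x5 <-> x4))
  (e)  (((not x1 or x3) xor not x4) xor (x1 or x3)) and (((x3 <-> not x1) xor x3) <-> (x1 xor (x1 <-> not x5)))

(b) fails at (0,0,0,0,0): the formula yields 1, g is 0.
(c) fails at (0,0,0,0,1): the formula yields 1, g is 0.
(d) fails at (0,0,0,0,0): the formula yields 1, g is 0.
(e) fails at (0,0,0,1,0): the formula yields 1, g is 0.
(a) is the remaining candidate, and it agrees with g on all 32 inputs.

a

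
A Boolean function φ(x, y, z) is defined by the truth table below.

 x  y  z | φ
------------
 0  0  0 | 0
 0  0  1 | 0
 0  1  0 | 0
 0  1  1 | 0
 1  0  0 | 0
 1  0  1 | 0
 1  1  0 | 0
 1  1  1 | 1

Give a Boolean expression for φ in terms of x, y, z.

The output is 1 only when every input is 1 — the AND of all inputs.

φ(x, y, z) = (x and y) and z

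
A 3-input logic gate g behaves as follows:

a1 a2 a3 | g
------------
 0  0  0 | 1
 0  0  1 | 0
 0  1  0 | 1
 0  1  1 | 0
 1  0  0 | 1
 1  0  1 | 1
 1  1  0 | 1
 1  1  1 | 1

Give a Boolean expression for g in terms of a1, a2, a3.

g(a1, a2, a3) = ¬(((¬a1 ∧ ¬a2) ∧ a3) ∨ ((¬a1 ∧ a2) ∧ a3))

There are just 2 zero rows: (0,0,1), (0,1,1). Their minterms are ¬a1·¬a2·a3, ¬a1·a2·a3; the OR of those covers precisely the 0-outputs, and negating it yields g.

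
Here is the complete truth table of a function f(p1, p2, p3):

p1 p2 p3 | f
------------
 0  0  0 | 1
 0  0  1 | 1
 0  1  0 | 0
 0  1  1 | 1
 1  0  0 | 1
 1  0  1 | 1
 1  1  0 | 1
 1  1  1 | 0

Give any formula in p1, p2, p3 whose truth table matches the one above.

There are just 2 zero rows: (0,1,0), (1,1,1). Their minterms are ¬p1·p2·¬p3, p1·p2·p3; the OR of those covers precisely the 0-outputs, and negating it yields f.

f(p1, p2, p3) = NOT (((NOT p1 AND p2) AND NOT p3) OR ((p1 AND p2) AND p3))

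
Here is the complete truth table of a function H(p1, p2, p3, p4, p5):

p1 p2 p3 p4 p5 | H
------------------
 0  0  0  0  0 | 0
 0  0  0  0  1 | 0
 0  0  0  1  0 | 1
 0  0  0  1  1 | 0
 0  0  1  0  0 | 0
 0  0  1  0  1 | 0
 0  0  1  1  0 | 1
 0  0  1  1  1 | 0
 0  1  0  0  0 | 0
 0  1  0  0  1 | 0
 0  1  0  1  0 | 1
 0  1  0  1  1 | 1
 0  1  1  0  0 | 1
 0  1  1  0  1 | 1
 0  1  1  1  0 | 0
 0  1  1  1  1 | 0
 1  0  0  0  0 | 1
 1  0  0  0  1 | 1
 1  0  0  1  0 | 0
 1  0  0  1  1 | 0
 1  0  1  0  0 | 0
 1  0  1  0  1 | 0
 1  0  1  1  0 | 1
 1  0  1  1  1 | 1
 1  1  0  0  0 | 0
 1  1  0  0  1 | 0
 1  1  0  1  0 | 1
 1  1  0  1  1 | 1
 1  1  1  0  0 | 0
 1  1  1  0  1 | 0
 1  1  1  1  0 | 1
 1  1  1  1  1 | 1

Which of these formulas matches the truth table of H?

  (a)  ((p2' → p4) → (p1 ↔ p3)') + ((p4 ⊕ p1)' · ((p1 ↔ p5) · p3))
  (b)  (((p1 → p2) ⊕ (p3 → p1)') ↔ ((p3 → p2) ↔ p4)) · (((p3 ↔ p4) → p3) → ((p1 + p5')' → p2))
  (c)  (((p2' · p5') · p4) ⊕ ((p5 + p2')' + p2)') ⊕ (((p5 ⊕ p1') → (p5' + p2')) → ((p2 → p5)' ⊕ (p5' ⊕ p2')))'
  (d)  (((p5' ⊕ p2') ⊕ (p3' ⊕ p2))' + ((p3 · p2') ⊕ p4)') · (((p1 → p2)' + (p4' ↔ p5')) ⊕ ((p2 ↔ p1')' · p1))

b

(a) disagrees with H on (0,0,0,0,0) (formula → 1, table → 0); rule it out.
(c) disagrees with H on (0,0,0,0,1) (formula → 1, table → 0); rule it out.
(d) disagrees with H on (0,0,0,0,0) (formula → 1, table → 0); rule it out.
That leaves (b). Evaluating it on every row reproduces the table of H exactly.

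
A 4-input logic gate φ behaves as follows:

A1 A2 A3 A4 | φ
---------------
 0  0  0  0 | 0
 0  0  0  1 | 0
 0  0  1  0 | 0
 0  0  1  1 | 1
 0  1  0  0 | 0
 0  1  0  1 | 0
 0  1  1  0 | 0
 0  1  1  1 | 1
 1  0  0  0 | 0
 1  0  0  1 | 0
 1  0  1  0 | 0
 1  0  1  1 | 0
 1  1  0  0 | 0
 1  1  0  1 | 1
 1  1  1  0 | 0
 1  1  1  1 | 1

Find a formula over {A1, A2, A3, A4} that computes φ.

φ(A1, A2, A3, A4) = (((((not A1 and not A2) and A3) and A4) or (((not A1 and A2) and A3) and A4)) or (((A1 and A2) and not A3) and A4)) or (((A1 and A2) and A3) and A4)

Collect the rows where φ=1 — (0,0,1,1), (0,1,1,1), (1,1,0,1), (1,1,1,1) — and write one minterm per row: ¬A1·¬A2·A3·A4, ¬A1·A2·A3·A4, A1·A2·¬A3·A4, A1·A2·A3·A4. Their union (logical OR) reproduces the table exactly.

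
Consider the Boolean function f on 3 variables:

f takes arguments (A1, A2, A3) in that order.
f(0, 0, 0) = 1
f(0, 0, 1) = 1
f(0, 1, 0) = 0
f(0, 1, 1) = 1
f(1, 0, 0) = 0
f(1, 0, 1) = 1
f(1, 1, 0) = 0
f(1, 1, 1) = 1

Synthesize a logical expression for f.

f(A1, A2, A3) = ((((A1' · A2) · A3') + ((A1 · A2') · A3')) + ((A1 · A2) · A3'))'

There are just 3 zero rows: (0,1,0), (1,0,0), (1,1,0). Their minterms are ¬A1·A2·¬A3, A1·¬A2·¬A3, A1·A2·¬A3; the OR of those covers precisely the 0-outputs, and negating it yields f.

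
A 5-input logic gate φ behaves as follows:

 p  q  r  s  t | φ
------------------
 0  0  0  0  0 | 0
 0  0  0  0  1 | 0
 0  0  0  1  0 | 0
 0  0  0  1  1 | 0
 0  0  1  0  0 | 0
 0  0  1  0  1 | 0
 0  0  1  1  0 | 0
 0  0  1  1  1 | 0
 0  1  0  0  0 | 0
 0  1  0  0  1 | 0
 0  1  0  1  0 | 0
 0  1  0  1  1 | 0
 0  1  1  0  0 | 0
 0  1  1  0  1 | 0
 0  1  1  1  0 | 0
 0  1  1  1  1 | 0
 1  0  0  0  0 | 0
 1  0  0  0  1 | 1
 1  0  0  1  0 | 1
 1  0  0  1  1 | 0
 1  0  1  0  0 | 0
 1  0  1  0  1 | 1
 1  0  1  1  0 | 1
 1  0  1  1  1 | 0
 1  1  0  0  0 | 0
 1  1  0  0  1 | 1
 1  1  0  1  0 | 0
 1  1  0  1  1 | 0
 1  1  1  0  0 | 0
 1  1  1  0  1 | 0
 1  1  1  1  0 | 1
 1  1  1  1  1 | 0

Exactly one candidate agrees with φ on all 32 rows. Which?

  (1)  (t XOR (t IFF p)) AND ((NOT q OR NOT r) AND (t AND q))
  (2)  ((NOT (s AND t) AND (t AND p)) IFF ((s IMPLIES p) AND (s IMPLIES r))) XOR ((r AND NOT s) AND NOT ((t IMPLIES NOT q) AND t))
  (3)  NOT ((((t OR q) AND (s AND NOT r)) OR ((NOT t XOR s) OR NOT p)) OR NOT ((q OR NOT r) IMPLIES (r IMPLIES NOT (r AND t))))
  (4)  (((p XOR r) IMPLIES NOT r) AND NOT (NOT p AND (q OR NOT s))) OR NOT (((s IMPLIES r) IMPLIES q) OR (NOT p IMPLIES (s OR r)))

(1) disagrees with φ on (0,1,0,0,1) (formula → 1, table → 0); rule it out.
(2) disagrees with φ on (0,0,0,1,0) (formula → 1, table → 0); rule it out.
(4) disagrees with φ on (0,0,0,0,0) (formula → 1, table → 0); rule it out.
Only (3) survives; checking it on all 32 rows confirms it matches φ.

3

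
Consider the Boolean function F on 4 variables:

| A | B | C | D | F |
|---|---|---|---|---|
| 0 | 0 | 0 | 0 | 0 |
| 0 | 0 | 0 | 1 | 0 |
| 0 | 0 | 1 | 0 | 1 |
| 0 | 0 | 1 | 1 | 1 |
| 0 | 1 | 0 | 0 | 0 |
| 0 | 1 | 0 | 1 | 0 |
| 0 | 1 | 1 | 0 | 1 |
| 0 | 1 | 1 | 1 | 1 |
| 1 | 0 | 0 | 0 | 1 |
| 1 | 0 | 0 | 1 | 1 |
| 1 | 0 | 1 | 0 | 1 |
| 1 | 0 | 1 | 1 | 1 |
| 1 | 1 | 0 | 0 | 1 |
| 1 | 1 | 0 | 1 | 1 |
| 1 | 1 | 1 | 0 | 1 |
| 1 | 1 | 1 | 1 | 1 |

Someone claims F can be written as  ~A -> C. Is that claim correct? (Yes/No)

Test each input against both F and the formula:
  A=0, B=0, C=0, D=0: formula gives 0, F = 0 ✓
  A=0, B=0, C=0, D=1: formula gives 0, F = 0 ✓
  A=0, B=0, C=1, D=0: formula gives 1, F = 1 ✓
  A=0, B=0, C=1, D=1: formula gives 1, F = 1 ✓
  …and likewise for the remaining 12 rows.
Every row agrees, so the formula is equivalent.

Yes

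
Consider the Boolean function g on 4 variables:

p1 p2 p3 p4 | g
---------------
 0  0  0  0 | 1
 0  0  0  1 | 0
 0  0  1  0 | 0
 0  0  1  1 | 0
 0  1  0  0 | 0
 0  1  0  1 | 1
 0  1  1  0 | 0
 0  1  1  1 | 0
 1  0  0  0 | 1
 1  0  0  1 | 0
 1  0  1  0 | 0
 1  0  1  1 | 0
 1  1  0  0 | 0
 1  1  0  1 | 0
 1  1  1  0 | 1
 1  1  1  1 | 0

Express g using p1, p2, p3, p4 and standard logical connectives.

g(p1, p2, p3, p4) = (((((p1' · p2') · p3') · p4') + (((p1' · p2) · p3') · p4)) + (((p1 · p2') · p3') · p4')) + (((p1 · p2) · p3) · p4')

g=1 on 4 inputs: (0,0,0,0), (0,1,0,1), (1,0,0,0), (1,1,1,0). Reading each as a conjunction of literals (¬p1·¬p2·¬p3·¬p4, ¬p1·p2·¬p3·p4, p1·¬p2·¬p3·¬p4, p1·p2·p3·¬p4) and taking the OR gives the canonical DNF.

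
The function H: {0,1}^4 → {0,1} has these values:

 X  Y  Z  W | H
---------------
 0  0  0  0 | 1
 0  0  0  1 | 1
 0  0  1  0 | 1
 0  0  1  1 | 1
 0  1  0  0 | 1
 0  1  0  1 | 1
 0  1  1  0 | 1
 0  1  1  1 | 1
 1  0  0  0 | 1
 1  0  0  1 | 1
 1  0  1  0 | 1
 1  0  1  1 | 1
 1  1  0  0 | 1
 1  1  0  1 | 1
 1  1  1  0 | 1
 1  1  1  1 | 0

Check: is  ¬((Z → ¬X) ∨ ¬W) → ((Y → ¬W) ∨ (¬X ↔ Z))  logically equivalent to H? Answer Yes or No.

Yes

Test each input against both H and the formula:
  X=0, Y=0, Z=0, W=0: formula gives 1, H = 1 ✓
  X=0, Y=0, Z=0, W=1: formula gives 1, H = 1 ✓
  X=0, Y=0, Z=1, W=0: formula gives 1, H = 1 ✓
  X=0, Y=0, Z=1, W=1: formula gives 1, H = 1 ✓
  …and likewise for the remaining 12 rows.
Every row agrees, so the formula is equivalent.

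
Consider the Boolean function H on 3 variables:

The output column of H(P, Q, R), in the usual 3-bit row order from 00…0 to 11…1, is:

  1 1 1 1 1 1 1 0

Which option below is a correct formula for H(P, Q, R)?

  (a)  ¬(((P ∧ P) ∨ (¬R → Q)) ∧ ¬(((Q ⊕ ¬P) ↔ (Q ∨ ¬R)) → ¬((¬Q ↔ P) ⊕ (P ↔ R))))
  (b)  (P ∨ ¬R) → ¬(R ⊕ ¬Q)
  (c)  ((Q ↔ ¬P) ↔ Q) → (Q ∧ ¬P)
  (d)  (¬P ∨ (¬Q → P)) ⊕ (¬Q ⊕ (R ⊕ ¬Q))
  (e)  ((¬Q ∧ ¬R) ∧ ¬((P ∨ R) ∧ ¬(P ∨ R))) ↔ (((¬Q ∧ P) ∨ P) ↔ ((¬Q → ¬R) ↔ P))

(b) disagrees with H on (0,0,0) (formula → 0, table → 1); rule it out.
(c) disagrees with H on (0,0,0) (formula → 0, table → 1); rule it out.
(d) disagrees with H on (0,0,1) (formula → 0, table → 1); rule it out.
(e) disagrees with H on (0,1,0) (formula → 0, table → 1); rule it out.
Only (a) survives; checking it on all 8 rows confirms it matches H.

a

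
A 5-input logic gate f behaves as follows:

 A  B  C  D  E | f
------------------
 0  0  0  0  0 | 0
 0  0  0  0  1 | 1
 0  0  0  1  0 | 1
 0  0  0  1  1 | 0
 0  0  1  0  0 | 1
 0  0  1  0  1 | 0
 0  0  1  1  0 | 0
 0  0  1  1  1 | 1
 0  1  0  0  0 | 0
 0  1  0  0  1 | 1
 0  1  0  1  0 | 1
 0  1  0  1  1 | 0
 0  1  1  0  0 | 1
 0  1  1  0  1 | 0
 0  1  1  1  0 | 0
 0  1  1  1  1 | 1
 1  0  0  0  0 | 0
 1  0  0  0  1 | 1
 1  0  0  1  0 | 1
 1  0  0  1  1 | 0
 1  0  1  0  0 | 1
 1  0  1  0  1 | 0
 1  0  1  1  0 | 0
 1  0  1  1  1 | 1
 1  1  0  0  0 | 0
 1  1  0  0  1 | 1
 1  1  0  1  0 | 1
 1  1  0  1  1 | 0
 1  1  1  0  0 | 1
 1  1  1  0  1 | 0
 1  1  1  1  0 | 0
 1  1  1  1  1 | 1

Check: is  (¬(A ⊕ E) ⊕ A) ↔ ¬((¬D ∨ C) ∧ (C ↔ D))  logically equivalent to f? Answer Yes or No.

Yes

Check the formula against f row by row:
  A=0, B=0, C=0, D=0, E=0: formula gives 0, f = 0 ✓
  A=0, B=0, C=0, D=0, E=1: formula gives 1, f = 1 ✓
  A=0, B=0, C=0, D=1, E=0: formula gives 1, f = 1 ✓
  A=0, B=0, C=0, D=1, E=1: formula gives 0, f = 0 ✓
  …and likewise for the remaining 28 rows.
No disagreement on any input; they are logically equivalent.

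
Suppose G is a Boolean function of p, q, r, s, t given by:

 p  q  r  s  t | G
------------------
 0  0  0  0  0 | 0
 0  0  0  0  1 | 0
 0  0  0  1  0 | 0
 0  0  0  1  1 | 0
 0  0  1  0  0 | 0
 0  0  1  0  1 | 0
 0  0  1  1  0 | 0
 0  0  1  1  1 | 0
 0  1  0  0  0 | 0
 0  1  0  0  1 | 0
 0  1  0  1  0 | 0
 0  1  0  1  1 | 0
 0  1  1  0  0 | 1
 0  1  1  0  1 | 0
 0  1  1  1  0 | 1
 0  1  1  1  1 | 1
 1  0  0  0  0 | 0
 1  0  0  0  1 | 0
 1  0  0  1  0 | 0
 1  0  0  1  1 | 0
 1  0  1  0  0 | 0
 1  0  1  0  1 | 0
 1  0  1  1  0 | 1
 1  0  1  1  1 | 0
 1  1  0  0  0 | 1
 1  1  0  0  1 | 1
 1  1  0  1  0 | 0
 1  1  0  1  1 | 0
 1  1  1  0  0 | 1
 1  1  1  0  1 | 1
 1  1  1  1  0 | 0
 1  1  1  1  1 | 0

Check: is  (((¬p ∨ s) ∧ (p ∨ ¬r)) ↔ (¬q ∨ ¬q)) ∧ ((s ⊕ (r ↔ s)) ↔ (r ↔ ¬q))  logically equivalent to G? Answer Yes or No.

Evaluate (((¬p ∨ s) ∧ (p ∨ ¬r)) ↔ (¬q ∨ ¬q)) ∧ ((s ⊕ (r ↔ s)) ↔ (r ↔ ¬q)) on each row and compare to G:
  p=0, q=0, r=0, s=0, t=0: formula gives 0, G = 0 ✓
  p=0, q=0, r=0, s=0, t=1: formula gives 0, G = 0 ✓
  p=0, q=0, r=0, s=1, t=0: formula gives 0, G = 0 ✓
  p=0, q=0, r=0, s=1, t=1: formula gives 0, G = 0 ✓
  …
  p=0, q=1, r=1, s=0, t=1: formula gives 1, but G = 0 ✗
Since they disagree at (0,1,1,0,1), the expression is not a correct formula for G.

No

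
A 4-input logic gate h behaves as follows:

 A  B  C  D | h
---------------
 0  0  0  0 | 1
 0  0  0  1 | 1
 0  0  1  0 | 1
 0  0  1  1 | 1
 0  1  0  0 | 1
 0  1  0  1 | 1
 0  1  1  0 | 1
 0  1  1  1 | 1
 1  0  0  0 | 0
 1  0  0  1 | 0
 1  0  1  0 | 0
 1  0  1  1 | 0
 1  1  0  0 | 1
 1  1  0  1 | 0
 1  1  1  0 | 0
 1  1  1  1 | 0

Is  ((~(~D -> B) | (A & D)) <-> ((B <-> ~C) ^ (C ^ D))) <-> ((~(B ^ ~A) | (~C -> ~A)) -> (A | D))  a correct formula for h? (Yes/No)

No

Evaluate ((~(~D -> B) | (A & D)) <-> ((B <-> ~C) ^ (C ^ D))) <-> ((~(B ^ ~A) | (~C -> ~A)) -> (A | D)) on each row and compare to h:
  A=0, B=0, C=0, D=0: formula gives 1, h = 1 ✓
  A=0, B=0, C=0, D=1: formula gives 0, but h = 1 ✗
Row (0,0,0,1) is a counterexample, so the formula is not equivalent to h.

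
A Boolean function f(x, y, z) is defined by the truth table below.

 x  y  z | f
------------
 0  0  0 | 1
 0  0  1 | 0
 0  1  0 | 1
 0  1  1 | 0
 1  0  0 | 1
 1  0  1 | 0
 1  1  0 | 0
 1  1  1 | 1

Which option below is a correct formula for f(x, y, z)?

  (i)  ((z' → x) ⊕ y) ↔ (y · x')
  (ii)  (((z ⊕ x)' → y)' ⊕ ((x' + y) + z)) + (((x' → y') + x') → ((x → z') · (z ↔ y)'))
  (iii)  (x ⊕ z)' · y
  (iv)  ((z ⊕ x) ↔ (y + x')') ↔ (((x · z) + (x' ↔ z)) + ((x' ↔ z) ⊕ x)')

iv

(i): at (1,0,0) it gives 0, but f = 1 — eliminated.
(ii): at (0,0,0) it gives 0, but f = 1 — eliminated.
(iii): at (0,0,0) it gives 0, but f = 1 — eliminated.
(iv) is the remaining candidate, and it agrees with f on all 8 inputs.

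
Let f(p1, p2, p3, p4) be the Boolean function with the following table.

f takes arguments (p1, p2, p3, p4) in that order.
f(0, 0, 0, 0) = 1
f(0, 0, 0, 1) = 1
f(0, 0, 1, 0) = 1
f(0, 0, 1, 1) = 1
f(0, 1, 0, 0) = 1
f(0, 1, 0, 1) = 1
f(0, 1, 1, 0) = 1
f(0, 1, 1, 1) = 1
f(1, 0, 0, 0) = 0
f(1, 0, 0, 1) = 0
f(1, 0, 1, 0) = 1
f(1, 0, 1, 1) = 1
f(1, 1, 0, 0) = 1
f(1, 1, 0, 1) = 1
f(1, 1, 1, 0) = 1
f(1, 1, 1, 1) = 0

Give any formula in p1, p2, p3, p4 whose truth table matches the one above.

f is 0 on only 3 rows — (1,0,0,0), (1,0,0,1), (1,1,1,1). Writing each as a minterm (p1·¬p2·¬p3·¬p4, p1·¬p2·¬p3·p4, p1·p2·p3·p4) and OR-ing them characterizes exactly where f=0, so f is the negation of that disjunction.

f(p1, p2, p3, p4) = ~(((((p1 & ~p2) & ~p3) & ~p4) | (((p1 & ~p2) & ~p3) & p4)) | (((p1 & p2) & p3) & p4))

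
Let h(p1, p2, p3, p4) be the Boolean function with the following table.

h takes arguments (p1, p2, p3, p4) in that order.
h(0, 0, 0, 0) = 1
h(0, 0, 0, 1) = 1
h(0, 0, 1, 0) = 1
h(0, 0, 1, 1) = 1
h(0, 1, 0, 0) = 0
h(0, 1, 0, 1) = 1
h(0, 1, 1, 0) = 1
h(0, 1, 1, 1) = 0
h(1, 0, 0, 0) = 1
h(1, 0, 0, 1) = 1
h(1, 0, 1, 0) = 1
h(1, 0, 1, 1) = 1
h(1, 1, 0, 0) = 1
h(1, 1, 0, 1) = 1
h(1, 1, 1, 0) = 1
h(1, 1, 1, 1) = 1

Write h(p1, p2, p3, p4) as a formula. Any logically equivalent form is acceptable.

h(p1, p2, p3, p4) = not ((((not p1 and p2) and not p3) and not p4) or (((not p1 and p2) and p3) and p4))

h is 0 on only 2 rows — (0,1,0,0), (0,1,1,1). Writing each as a minterm (¬p1·p2·¬p3·¬p4, ¬p1·p2·p3·p4) and OR-ing them characterizes exactly where h=0, so h is the negation of that disjunction.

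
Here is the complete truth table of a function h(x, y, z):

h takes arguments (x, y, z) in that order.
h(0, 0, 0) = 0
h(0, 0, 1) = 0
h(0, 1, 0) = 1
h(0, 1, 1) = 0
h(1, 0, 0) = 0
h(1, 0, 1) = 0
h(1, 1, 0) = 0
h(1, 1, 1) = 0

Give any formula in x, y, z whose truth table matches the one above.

h is 1 on exactly one input, (0,1,0), whose minterm is ¬x·y·¬z. So h is just that conjunction.

h(x, y, z) = (not x and y) and not z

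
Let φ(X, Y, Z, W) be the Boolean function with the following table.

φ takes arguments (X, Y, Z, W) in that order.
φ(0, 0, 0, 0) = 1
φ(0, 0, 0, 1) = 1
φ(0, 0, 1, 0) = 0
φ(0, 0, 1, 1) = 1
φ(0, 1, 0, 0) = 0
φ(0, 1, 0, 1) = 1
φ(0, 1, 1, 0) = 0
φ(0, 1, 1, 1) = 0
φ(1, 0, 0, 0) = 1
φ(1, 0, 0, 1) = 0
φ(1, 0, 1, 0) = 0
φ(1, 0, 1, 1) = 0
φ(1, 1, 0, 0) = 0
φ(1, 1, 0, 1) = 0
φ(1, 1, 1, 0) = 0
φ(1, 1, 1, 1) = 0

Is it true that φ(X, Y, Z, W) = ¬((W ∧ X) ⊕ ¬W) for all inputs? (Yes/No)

No

Test each input against both φ and the formula:
  X=0, Y=0, Z=0, W=0: formula gives 0, but φ = 1 ✗
Row (0,0,0,0) is a counterexample, so the formula is not equivalent to φ.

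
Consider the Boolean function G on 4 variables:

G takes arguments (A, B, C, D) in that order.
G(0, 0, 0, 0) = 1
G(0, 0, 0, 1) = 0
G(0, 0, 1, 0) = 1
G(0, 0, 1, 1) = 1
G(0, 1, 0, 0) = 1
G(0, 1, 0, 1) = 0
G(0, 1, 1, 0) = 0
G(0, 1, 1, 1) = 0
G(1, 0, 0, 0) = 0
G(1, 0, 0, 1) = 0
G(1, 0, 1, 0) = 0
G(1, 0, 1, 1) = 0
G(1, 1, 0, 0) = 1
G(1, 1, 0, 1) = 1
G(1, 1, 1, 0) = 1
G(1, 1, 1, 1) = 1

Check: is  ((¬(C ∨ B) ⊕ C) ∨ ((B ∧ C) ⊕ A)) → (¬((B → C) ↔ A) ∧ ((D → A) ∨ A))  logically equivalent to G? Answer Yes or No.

No

Evaluate ((¬(C ∨ B) ⊕ C) ∨ ((B ∧ C) ⊕ A)) → (¬((B → C) ↔ A) ∧ ((D → A) ∨ A)) on each row and compare to G:
  A=0, B=0, C=0, D=0: formula gives 1, G = 1 ✓
  A=0, B=0, C=0, D=1: formula gives 0, G = 0 ✓
  A=0, B=0, C=1, D=0: formula gives 1, G = 1 ✓
  A=0, B=0, C=1, D=1: formula gives 0, but G = 1 ✗
Since they disagree at (0,0,1,1), the expression is not a correct formula for G.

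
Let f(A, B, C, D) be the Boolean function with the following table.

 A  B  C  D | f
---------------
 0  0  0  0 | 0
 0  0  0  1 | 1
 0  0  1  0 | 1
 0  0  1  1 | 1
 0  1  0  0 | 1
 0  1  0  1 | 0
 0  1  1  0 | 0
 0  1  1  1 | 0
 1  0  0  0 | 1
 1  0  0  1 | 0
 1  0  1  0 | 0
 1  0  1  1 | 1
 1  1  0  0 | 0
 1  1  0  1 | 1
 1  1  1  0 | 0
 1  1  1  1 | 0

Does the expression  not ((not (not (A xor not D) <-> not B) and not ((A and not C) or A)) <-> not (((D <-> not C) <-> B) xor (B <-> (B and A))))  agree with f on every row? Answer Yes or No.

Check the formula against f row by row:
  A=0, B=0, C=0, D=0: formula gives 0, f = 0 ✓
  A=0, B=0, C=0, D=1: formula gives 0, but f = 1 ✗
A single disagreement suffices: at (0,0,0,1) they differ, so the formula does not compute f.

No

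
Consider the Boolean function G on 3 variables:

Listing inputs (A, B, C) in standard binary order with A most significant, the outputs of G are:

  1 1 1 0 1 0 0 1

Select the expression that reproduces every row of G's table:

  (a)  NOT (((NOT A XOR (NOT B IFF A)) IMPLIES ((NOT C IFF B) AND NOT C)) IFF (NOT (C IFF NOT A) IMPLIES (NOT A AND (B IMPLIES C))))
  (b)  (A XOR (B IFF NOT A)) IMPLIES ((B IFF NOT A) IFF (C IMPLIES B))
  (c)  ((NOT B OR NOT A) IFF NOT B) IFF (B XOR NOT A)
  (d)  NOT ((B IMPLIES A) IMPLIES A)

a

(b) disagrees with G on (0,1,1) (formula → 1, table → 0); rule it out.
(c) disagrees with G on (0,1,1) (formula → 1, table → 0); rule it out.
(d) disagrees with G on (0,1,0) (formula → 0, table → 1); rule it out.
That leaves (a). Evaluating it on every row reproduces the table of G exactly.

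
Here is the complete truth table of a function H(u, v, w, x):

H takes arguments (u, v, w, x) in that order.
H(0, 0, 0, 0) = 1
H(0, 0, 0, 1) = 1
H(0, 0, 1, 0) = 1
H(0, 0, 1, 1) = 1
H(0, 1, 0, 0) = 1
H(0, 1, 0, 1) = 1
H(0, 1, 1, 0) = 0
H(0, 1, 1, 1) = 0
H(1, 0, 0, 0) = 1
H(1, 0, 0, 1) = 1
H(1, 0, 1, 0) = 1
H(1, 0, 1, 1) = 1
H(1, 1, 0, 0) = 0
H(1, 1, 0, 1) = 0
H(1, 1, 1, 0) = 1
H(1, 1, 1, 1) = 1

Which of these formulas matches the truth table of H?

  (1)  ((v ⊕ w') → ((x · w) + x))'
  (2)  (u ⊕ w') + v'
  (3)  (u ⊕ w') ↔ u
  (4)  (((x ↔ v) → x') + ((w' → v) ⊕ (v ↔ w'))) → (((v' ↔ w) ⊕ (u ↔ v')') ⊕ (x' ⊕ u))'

2

(1): at (0,0,0,1) it gives 0, but H = 1 — eliminated.
(3): at (0,0,0,0) it gives 0, but H = 1 — eliminated.
(4): at (0,0,0,1) it gives 0, but H = 1 — eliminated.
Only (2) survives; checking it on all 16 rows confirms it matches H.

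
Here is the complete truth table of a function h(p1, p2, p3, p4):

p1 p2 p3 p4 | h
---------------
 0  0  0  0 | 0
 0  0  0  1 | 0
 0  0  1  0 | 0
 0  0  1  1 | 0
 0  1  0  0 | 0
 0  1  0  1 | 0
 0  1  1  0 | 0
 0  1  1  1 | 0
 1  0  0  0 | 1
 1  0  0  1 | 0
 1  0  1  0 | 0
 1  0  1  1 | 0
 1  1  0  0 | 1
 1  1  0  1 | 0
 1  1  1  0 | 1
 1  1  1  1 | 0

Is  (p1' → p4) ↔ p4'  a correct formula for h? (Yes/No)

No

Evaluate (p1' → p4) ↔ p4' on each row and compare to h:
  p1=0, p2=0, p3=0, p4=0: formula gives 0, h = 0 ✓
  p1=0, p2=0, p3=0, p4=1: formula gives 0, h = 0 ✓
  p1=0, p2=0, p3=1, p4=0: formula gives 0, h = 0 ✓
  p1=0, p2=0, p3=1, p4=1: formula gives 0, h = 0 ✓
  …
  p1=1, p2=0, p3=1, p4=0: formula gives 1, but h = 0 ✗
Row (1,0,1,0) is a counterexample, so the formula is not equivalent to h.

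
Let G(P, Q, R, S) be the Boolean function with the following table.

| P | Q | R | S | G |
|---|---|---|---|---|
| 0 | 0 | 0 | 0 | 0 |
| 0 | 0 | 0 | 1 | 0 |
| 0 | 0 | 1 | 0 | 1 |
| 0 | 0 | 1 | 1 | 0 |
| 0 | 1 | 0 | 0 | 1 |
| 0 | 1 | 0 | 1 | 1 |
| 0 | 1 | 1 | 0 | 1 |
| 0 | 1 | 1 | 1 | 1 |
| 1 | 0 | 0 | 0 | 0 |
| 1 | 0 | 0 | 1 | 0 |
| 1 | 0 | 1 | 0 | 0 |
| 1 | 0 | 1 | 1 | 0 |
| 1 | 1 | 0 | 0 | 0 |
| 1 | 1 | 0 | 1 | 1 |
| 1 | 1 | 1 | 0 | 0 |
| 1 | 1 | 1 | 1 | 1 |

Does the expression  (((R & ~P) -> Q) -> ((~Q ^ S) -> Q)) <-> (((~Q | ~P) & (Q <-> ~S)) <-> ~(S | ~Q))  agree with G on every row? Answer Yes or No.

Yes

Evaluate (((R & ~P) -> Q) -> ((~Q ^ S) -> Q)) <-> (((~Q | ~P) & (Q <-> ~S)) <-> ~(S | ~Q)) on each row and compare to G:
  P=0, Q=0, R=0, S=0: formula gives 0, G = 0 ✓
  P=0, Q=0, R=0, S=1: formula gives 0, G = 0 ✓
  P=0, Q=0, R=1, S=0: formula gives 1, G = 1 ✓
  P=0, Q=0, R=1, S=1: formula gives 0, G = 0 ✓
  …and likewise for the remaining 12 rows.
Every row agrees, so the formula is equivalent.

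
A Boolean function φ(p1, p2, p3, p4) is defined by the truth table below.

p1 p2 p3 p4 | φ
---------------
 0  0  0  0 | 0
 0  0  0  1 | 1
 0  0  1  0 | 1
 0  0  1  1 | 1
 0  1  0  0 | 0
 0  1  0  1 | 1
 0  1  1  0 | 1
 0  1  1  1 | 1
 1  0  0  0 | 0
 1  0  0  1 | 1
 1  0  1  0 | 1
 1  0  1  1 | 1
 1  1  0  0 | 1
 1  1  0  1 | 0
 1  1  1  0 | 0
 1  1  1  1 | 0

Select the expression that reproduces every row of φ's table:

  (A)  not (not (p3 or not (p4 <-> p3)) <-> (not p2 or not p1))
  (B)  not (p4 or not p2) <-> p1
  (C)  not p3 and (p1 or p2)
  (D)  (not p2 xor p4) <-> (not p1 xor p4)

A

(B): at (0,0,0,0) it gives 1, but φ = 0 — eliminated.
(C): at (0,0,0,1) it gives 0, but φ = 1 — eliminated.
(D): at (0,0,0,0) it gives 1, but φ = 0 — eliminated.
(A) is the remaining candidate, and it agrees with φ on all 16 inputs.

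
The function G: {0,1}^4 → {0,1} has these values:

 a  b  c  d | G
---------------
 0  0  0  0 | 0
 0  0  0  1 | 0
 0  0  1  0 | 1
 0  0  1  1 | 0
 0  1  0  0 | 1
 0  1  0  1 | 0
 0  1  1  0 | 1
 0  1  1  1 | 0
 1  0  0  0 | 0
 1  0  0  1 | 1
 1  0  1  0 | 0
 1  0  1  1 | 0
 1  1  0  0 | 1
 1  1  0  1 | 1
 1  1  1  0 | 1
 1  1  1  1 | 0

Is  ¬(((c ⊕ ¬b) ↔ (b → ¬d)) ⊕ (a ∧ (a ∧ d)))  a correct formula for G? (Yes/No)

Check the formula against G row by row:
  a=0, b=0, c=0, d=0: formula gives 0, G = 0 ✓
  a=0, b=0, c=0, d=1: formula gives 0, G = 0 ✓
  a=0, b=0, c=1, d=0: formula gives 1, G = 1 ✓
  a=0, b=0, c=1, d=1: formula gives 1, but G = 0 ✗
Since they disagree at (0,0,1,1), the expression is not a correct formula for G.

No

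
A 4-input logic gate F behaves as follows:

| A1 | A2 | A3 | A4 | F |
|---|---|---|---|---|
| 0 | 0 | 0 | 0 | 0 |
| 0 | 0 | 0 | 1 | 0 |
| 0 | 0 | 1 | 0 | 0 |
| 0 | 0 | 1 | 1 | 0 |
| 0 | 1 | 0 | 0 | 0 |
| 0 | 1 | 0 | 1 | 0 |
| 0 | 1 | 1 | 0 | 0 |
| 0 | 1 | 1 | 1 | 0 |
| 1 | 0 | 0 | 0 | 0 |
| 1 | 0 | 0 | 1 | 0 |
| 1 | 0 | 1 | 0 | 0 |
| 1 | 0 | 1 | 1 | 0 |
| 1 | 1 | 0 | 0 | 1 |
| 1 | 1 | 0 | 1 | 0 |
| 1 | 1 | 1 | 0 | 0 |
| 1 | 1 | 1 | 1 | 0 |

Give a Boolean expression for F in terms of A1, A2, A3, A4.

F is 1 on exactly one input, (1,1,0,0), whose minterm is A1·A2·¬A3·¬A4. So F is just that conjunction.

F(A1, A2, A3, A4) = ((A1 & A2) & ~A3) & ~A4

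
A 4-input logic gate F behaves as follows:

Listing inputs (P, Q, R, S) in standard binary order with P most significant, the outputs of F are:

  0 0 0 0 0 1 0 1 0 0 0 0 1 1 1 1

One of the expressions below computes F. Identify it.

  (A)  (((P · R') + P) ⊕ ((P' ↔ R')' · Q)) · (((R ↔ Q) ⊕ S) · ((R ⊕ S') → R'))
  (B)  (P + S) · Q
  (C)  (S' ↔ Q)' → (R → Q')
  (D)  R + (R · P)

B

(A): at (0,1,0,1) it gives 0, but F = 1 — eliminated.
(C): at (0,0,0,0) it gives 1, but F = 0 — eliminated.
(D): at (0,0,1,0) it gives 1, but F = 0 — eliminated.
That leaves (B). Evaluating it on every row reproduces the table of F exactly.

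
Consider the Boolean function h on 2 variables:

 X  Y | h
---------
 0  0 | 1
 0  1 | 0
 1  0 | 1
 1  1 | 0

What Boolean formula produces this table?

The output is the negation of Y.

h(X, Y) = not Y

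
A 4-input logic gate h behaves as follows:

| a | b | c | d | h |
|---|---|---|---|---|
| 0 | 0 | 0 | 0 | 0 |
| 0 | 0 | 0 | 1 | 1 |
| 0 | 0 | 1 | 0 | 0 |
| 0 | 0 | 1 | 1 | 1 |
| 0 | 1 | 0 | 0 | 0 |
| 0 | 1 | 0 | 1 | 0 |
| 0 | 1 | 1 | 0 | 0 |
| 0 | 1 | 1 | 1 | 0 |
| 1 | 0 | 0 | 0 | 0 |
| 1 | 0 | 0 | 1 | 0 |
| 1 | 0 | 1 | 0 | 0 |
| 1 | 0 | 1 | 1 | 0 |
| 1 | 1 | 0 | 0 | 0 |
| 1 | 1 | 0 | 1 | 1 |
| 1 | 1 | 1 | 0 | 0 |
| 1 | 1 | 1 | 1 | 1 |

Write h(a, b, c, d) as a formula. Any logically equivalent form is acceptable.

The 1-rows are (0,0,0,1), (0,0,1,1), (1,1,0,1), (1,1,1,1). Each contributes one minterm — ¬a·¬b·¬c·d; ¬a·¬b·c·d; a·b·¬c·d; a·b·c·d — and their disjunction is a sum-of-products form of h.

h(a, b, c, d) = (((((NOT a AND NOT b) AND NOT c) AND d) OR (((NOT a AND NOT b) AND c) AND d)) OR (((a AND b) AND NOT c) AND d)) OR (((a AND b) AND c) AND d)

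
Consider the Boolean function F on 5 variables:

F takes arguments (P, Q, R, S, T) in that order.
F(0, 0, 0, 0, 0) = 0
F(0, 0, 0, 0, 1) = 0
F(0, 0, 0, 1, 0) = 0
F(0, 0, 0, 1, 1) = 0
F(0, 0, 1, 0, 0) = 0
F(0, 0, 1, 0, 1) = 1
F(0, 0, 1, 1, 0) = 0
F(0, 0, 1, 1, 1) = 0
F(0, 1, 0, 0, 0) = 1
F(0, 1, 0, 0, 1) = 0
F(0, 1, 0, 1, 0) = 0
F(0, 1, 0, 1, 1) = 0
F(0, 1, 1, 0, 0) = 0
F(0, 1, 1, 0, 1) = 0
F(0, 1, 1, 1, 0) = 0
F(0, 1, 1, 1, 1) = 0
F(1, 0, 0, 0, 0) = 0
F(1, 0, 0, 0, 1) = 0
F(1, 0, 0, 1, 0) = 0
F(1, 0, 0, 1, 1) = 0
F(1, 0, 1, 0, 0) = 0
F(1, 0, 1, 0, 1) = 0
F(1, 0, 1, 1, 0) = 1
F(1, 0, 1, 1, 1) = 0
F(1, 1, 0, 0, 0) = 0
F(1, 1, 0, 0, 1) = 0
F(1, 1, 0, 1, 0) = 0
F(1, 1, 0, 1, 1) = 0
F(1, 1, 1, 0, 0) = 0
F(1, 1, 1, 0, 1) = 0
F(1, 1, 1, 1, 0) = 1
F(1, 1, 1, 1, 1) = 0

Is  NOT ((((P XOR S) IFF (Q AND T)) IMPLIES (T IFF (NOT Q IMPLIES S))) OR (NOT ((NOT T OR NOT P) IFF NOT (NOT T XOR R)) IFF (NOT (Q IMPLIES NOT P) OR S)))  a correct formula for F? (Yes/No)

Evaluate NOT ((((P XOR S) IFF (Q AND T)) IMPLIES (T IFF (NOT Q IMPLIES S))) OR (NOT ((NOT T OR NOT P) IFF NOT (NOT T XOR R)) IFF (NOT (Q IMPLIES NOT P) OR S))) on each row and compare to F:
  P=0, Q=0, R=0, S=0, T=0: formula gives 0, F = 0 ✓
  P=0, Q=0, R=0, S=0, T=1: formula gives 0, F = 0 ✓
  P=0, Q=0, R=0, S=1, T=0: formula gives 0, F = 0 ✓
  P=0, Q=0, R=0, S=1, T=1: formula gives 0, F = 0 ✓
  …and likewise for the remaining 28 rows.
No disagreement on any input; they are logically equivalent.

Yes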